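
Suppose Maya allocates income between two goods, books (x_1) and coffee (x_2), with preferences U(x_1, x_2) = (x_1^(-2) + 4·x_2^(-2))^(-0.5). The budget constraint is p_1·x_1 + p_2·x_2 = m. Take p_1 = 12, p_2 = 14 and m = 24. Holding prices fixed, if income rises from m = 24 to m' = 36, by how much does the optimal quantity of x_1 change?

Δx_1* = 0.3624

MRS = MU_x_1/MU_x_2 = (1/4)·(x_2/x_1)^(3). Set equal to p_1/p_2.
Hence x_2/x_1 = (4·p_1/p_2)^(1/(3)), i.e. raised to the 1/3 power.
Substitute x_2 = (x_2/x_1)·x_1 into the budget: x_1* = m/(p_1 + p_2·(x_2/x_1)).
Numerically x_2/x_1 = 1.507895, so x_1* = 24/(12 + 14·1.507895) = 0.7248.
At m' = 36: x_1* = 1.0873. Change: 1.0873 − 0.7248 = 0.3624.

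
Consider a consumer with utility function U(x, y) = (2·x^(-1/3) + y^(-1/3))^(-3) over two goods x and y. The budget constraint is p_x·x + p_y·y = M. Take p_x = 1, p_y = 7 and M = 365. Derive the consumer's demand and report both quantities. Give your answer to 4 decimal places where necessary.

MRS = MU_x/MU_y = 2·(y/x)^(4/3). Set equal to p_x/p_y.
Hence y/x = ((1/2)·p_x/p_y)^(1/(4/3)), i.e. raised to the 0.75 power.
Substitute y = (y/x)·x into the budget: x* = M/(p_x + p_y·(y/x)).
Numerically y/x = 0.138167, so x* = 365/(1 + 7·0.138167) = 185.5459 and y* = 0.138167·185.5459 = 25.6363.

x* = 185.5459, y* = 25.6363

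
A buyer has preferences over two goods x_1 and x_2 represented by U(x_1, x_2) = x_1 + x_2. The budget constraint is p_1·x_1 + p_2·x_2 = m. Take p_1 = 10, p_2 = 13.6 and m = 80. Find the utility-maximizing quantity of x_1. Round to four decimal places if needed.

x_1* = 8

Perfect substitutes: compare marginal utility per dollar. 1/p_1 vs 1/p_2 → 0.1 vs 0.0735.
x_1 gives more utility per dollar, so spend all income on x_1: x_1* = m/p_1, x_2* = 0.
Numerically: x_1* = 8, x_2* = 0.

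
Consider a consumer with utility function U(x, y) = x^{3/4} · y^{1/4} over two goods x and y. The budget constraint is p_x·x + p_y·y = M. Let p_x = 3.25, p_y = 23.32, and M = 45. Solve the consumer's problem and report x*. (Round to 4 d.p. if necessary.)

MU_x/MU_y = (0.75·y)/(0.25·x); tangency sets this equal to p_x/p_y.
So 0.75·p_y·y = 0.25·p_x·x; combined with the budget, a share 0.75 of income goes to x.
Demand: x*(p_x,p_y,M) = 0.75·M/p_x and y* = 0.25·M/p_y.
At p_x=3.25, p_y=23.32, M=45: x* = 0.75·45/3.25 = 10.3846.

x* = 10.3846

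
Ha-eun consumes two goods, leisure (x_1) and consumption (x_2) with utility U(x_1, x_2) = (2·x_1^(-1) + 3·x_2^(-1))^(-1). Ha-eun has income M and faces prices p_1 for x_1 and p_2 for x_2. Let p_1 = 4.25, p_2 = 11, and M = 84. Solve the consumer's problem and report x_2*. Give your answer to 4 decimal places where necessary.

From the CES first-order condition, (2/3)·(x_2/x_1)^(2) = p_1/p_2.
Hence x_2/x_1 = ((3/2)·p_1/p_2)^(1/(2)), i.e. raised to the 0.5 power.
With the ratio pinned down, the budget gives x_1* = M/(p_1 + p_2·(x_2/x_1)) and x_2* = (x_2/x_1)·x_1*.
Numerically x_2/x_1 = 0.761279, so x_1* = 84/(4.25 + 11·0.761279) = 6.654 and x_2* = 0.761279·6.654 = 5.0655.

x_2* = 5.0655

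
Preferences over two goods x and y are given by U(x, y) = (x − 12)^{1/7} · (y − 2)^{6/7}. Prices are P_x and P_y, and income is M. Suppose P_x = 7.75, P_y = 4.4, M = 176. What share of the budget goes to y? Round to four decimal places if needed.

This is Cobb-Douglas in (x−12, y−2): tangency gives 1/7·P_y·(y−2) = 6/7·P_x·(x−12).
After buying the subsistence bundle (12, 2), a share 1/7 of the remaining income goes to x: x* = 12 + 1/7·(M − 12P_x − 2P_y)/P_x.
Discretionary income = 176 − 12·7.75 − 2·4.4 = 74.2; x* = 12 + 1/7·74.2/7.75 = 13.3677; y* = 2 + 6/7·74.2/4.4 = 16.4545.
Expenditure on y: 4.4·16.4545 = 72.4; share = 0.4114.

share on y = 0.4114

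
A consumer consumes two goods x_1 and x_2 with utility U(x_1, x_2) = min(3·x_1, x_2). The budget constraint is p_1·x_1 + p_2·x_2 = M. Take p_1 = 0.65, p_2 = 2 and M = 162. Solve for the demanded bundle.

x_1* = 24.3609, x_2* = 73.0827

Leontief preferences: the optimum is at the kink where x_1/1 = x_2/3, i.e. x_2 = 3·x_1.
Budget: p_1·x_1 + p_2·3·x_1 = M, so (p_1 + 3·p_2)·x_1 = M.
Demand: x_1*(p_1,p_2,M) = M/(p_1 + 3·p_2), x_2* = 3·M/(p_1 + 3·p_2).
Here 0.65 + 3·2 = 6.65, giving x_1* = 24.3609 and x_2* = 73.0827.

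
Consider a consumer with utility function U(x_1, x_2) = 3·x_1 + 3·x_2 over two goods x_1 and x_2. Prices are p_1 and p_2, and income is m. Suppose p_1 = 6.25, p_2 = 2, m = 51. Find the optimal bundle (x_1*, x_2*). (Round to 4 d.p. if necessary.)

Perfect substitutes: compare marginal utility per dollar. 3/p_1 vs 3/p_2 → 0.48 vs 1.5.
x_2 gives more utility per dollar, so spend all income on x_2: x_2* = m/p_2, x_1* = 0.
Numerically: x_1* = 0, x_2* = 25.5.

x_1* = 0, x_2* = 25.5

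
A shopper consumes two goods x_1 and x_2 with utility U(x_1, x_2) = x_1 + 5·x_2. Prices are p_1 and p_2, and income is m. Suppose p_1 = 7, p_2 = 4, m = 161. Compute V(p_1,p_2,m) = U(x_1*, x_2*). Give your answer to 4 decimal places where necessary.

Perfect substitutes: compare marginal utility per dollar. 1/p_1 vs 5/p_2 → 0.1429 vs 1.25.
x_2 gives more utility per dollar, so spend all income on x_2: x_2* = m/p_2, x_1* = 0.
Numerically: x_1* = 0, x_2* = 40.25.
Utility at the optimum: U(0, 40.25) = 201.25.

V = 201.25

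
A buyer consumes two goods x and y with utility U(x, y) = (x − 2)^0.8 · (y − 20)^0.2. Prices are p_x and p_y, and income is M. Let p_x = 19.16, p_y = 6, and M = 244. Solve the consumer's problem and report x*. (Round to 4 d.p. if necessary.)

MRS = 4·(y−20)/(x−2). Tangency with p_x/p_y gives y−20 = (1/4)·(p_x/p_y)·(x−2).
Substituting into the budget: x* = 2 + 0.8·(M − 2·p_x − 20·p_y)/p_x, and y* = 20 + 0.2·(…)/p_y.
Discretionary income = 244 − 2·19.16 − 20·6 = 85.68; x* = 2 + 0.8·85.68/19.16 = 5.5775.

x* = 5.5775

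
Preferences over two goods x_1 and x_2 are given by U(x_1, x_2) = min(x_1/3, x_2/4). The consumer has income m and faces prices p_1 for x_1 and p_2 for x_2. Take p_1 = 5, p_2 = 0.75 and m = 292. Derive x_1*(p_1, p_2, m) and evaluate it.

x_1* = 48.6667

Leontief preferences: the optimum is at the kink where x_1/3 = x_2/4, i.e. x_2 = (4/3)·x_1.
Budget: p_1·x_1 + p_2·(4/3)·x_1 = m, so (3·p_1 + 4·p_2)·x_1 = 3·m.
Demand: x_1*(p_1,p_2,m) = 3·m/(3·p_1 + 4·p_2), x_2* = 4·m/(3·p_1 + 4·p_2).
Here 3·5 + 4·0.75 = 18, giving x_1* = 48.6667.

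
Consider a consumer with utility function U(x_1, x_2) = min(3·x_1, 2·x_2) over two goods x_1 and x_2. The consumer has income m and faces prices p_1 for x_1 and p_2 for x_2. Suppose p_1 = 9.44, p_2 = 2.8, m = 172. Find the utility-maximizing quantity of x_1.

With perfect complements, no substitution: consume in ratio x_1:x_2 = 2:3.
Budget: p_1·x_1 + p_2·(3/2)·x_1 = m, so (2·p_1 + 3·p_2)·x_1 = 2·m.
Demand: x_1*(p_1,p_2,m) = 2·m/(2·p_1 + 3·p_2), x_2* = 3·m/(2·p_1 + 3·p_2).
Here 2·9.44 + 3·2.8 = 27.28, giving x_1* = 12.61.

x_1* = 12.61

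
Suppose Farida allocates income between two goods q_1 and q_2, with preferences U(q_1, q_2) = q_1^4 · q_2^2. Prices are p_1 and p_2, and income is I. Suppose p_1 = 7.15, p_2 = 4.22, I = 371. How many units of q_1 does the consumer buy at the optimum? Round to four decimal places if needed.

Tangency: MRS = 2·q_2/q_1 = p_1/p_2.
So 4·p_2·q_2 = 2·p_1·q_1; combined with the budget, a share 2/3 of income goes to q_1.
Demand: q_1*(p_1,p_2,I) = 2/3·I/p_1 and q_2* = 1/3·I/p_2.
At p_1=7.15, p_2=4.22, I=371: q_1* = 2/3·371/7.15 = 34.5921.

q_1* = 34.5921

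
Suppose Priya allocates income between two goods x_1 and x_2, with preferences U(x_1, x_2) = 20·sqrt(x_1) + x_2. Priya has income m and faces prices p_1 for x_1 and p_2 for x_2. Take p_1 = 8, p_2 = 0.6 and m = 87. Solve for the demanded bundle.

Utility is quasi-linear in x_2; the FOC for x_1 is 10/√x_1 = p_1/p_2.
Thus x_1* = (10·p_2/p_1)² — independent of m — with the rest of income spent on x_2.
Plugging in: x_1* = (10·0.6/8)² = 0.5625, x_2* = 137.5.

x_1* = 0.5625, x_2* = 137.5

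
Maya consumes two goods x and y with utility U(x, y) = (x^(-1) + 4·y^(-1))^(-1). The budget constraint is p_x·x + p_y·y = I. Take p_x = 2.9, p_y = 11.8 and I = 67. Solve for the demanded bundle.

x* = 4.5892, y* = 4.5501

MRS = MU_x/MU_y = (1/4)·(y/x)^(2). Set equal to p_x/p_y.
Solve for the ratio: y/x = [4·p_x/p_y]^(0.5).
With the ratio pinned down, the budget gives x* = I/(p_x + p_y·(y/x)) and y* = (y/x)·x*.
Numerically y/x = 0.991489, so x* = 67/(2.9 + 11.8·0.991489) = 4.5892 and y* = 0.991489·4.5892 = 4.5501.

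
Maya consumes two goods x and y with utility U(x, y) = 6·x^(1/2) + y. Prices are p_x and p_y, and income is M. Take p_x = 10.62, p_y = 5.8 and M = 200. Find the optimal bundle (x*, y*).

x* = 2.6844, y* = 29.5675

Set MRS = p_x/p_y: 3·x^(−1/2) = p_x/p_y.
Thus x* = (3·p_y/p_x)² — independent of M — with the rest of income spent on y.
Plugging in: x* = (3·5.8/10.62)² = 2.6844, y* = 29.5675.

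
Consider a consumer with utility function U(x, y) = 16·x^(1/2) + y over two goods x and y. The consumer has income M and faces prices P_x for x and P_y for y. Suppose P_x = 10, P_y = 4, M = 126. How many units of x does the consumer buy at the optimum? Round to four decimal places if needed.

Set MRS = P_x/P_y: 8·x^(−1/2) = P_x/P_y.
Solve: √x = 8·P_y/P_x, so x*(P_x,P_y) = (8·P_y/P_x)², and y* = (M − P_x·x*)/P_y.
Plugging in: x* = (8·4/10)² = 10.24.

x* = 10.24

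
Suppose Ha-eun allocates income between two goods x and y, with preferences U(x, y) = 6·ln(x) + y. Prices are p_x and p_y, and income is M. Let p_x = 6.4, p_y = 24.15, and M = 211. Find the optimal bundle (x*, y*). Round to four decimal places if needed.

MU_x = 6/x, MU_y = 1. Tangency: 6/x = p_x/p_y.
So x*(p_x,p_y) = 6·p_y/p_x, independent of income; and y* = (M − 6·p_y)/p_y.
At the given prices: x* = 6·24.15/6.4 = 22.6406, and y* = 2.7371.

x* = 22.6406, y* = 2.7371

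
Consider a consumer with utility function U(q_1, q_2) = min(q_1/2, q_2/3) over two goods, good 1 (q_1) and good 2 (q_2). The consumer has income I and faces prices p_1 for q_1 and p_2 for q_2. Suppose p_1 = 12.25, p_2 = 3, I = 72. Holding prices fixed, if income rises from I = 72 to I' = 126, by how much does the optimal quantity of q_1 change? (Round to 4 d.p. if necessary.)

Leontief preferences: the optimum is at the kink where q_1/2 = q_2/3, i.e. q_2 = (3/2)·q_1.
Budget: p_1·q_1 + p_2·(3/2)·q_1 = I, so (2·p_1 + 3·p_2)·q_1 = 2·I.
Demand: q_1*(p_1,p_2,I) = 2·I/(2·p_1 + 3·p_2), q_2* = 3·I/(2·p_1 + 3·p_2).
Here 2·12.25 + 3·3 = 33.5, giving q_1* = 4.2985.
At I' = 126: q_1* = 7.5224. Change: 7.5224 − 4.2985 = 3.2239.

Δq_1* = 3.2239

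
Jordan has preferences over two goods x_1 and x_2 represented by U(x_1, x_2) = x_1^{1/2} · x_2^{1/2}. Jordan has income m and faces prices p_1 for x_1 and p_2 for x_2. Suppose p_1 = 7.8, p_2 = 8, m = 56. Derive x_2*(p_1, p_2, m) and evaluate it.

x_2* = 3.5

MU_x_1/MU_x_2 = (0.5·x_2)/(0.5·x_1); tangency sets this equal to p_1/p_2.
So 0.5·p_2·x_2 = 0.5·p_1·x_1; combined with the budget, a share 0.5 of income goes to x_1.
Demand: x_1*(p_1,p_2,m) = 0.5·m/p_1 and x_2* = 0.5·m/p_2.
At p_1=7.8, p_2=8, m=56: x_2* = 0.5·56/8 = 3.5.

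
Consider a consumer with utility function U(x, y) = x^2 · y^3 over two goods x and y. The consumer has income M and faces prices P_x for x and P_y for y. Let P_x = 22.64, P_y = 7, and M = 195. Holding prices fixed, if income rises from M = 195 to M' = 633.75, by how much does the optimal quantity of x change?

Δx* = 7.7518

The MRS is (2/3)·y/x. Set MRS = P_x/P_y.
Rearranging, P_y·y = (3/2)·P_x·x. Substituting into the budget gives P_x·x·(1 + (3/2)) = M.
Demand: x*(P_x,P_y,M) = 0.4·M/P_x and y* = 0.6·M/P_y.
At P_x=22.64, P_y=7, M=195: x* = 0.4·195/22.64 = 3.4452.
At M' = 633.75: x* = 11.197. Change: 11.197 − 3.4452 = 7.7518.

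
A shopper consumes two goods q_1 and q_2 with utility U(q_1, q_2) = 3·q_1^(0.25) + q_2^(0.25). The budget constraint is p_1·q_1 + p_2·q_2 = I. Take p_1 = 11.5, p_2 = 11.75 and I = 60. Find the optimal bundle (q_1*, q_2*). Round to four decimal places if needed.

q_1* = 4.2436, q_2* = 0.9531

MRS = MU_q_1/MU_q_2 = 3·(q_2/q_1)^(0.75). Set equal to p_1/p_2.
Solve for the ratio: q_2/q_1 = [(1/3)·p_1/p_2]^(4/3).
Substitute q_2 = (q_2/q_1)·q_1 into the budget: q_1* = I/(p_1 + p_2·(q_2/q_1)).
Numerically q_2/q_1 = 0.224587, so q_1* = 60/(11.5 + 11.75·0.224587) = 4.2436 and q_2* = 0.224587·4.2436 = 0.9531.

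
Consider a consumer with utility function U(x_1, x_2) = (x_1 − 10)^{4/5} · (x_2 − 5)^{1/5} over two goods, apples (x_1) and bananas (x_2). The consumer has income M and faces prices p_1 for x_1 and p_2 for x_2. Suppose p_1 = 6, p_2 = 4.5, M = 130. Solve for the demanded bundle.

MRS = 4·(x_2−5)/(x_1−10). Tangency with p_1/p_2 gives x_2−5 = (1/4)·(p_1/p_2)·(x_1−10).
Substituting into the budget: x_1* = 10 + 0.8·(M − 10·p_1 − 5·p_2)/p_1, and x_2* = 5 + 0.2·(…)/p_2.
Discretionary income = 130 − 10·6 − 5·4.5 = 47.5; x_1* = 10 + 0.8·47.5/6 = 16.3333; x_2* = 5 + 0.2·47.5/4.5 = 7.1111.

x_1* = 16.3333, x_2* = 7.1111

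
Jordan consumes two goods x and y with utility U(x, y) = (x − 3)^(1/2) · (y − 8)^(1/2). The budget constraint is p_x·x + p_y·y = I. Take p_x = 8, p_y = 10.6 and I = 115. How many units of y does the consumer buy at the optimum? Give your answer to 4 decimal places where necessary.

Let x' = x−3, y' = y−8. MRS = y'/x' = p_x/p_y.
After buying the subsistence bundle (3, 8), a share 0.5 of the remaining income goes to x: x* = 3 + 0.5·(I − 3p_x − 8p_y)/p_x.
Discretionary income = 115 − 3·8 − 8·10.6 = 6.2; y* = 8 + 0.5·6.2/10.6 = 8.2925.

y* = 8.2925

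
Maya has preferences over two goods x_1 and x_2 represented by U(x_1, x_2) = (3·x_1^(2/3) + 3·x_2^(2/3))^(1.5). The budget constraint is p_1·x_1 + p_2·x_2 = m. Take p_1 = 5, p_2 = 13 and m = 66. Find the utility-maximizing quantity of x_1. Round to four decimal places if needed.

MU_x_1 ∝ 3·x_1^(-1/3), MU_x_2 ∝ 3·x_2^(-1/3), so MRS = (x_2/x_1)^(1/3) = p_1/p_2.
Solve for the ratio: x_2/x_1 = [p_1/p_2]^(3).
Substitute x_2 = (x_2/x_1)·x_1 into the budget: x_1* = m/(p_1 + p_2·(x_2/x_1)).
Numerically x_2/x_1 = 0.056896, so x_1* = 66/(5 + 13·0.056896) = 11.499.

x_1* = 11.499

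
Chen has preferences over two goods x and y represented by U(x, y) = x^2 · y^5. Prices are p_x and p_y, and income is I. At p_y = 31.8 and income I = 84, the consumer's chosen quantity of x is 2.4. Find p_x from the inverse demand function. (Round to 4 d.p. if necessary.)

p_x = 10

MU_x/MU_y = (2·y)/(5·x); tangency sets this equal to p_x/p_y.
So 2·p_y·y = 5·p_x·x; combined with the budget, a share 2/7 of income goes to x.
Demand: x*(p_x,p_y,I) = 2/7·I/p_x and y* = 5/7·I/p_y.
Set x* = 2.4 in the demand function and solve for p_x: p_x = 10.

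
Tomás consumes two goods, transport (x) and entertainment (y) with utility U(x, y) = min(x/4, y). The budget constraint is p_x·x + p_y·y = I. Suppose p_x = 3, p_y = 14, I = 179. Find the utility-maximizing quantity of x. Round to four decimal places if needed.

With perfect complements, no substitution: consume in ratio x:y = 4:1.
Budget: p_x·x + p_y·(1/4)·x = I, so (4·p_x + p_y)·x = 4·I.
Demand: x*(p_x,p_y,I) = 4·I/(4·p_x + p_y), y* = I/(4·p_x + p_y).
Here 4·3 + 14 = 26, giving x* = 27.5385.

x* = 27.5385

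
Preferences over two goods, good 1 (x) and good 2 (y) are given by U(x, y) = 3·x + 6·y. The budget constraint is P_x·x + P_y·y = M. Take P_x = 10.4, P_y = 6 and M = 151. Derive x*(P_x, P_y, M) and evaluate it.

Perfect substitutes: compare marginal utility per dollar. 3/P_x vs 6/P_y → 0.2885 vs 1.
y gives more utility per dollar, so spend all income on y: y* = M/P_y, x* = 0.
Numerically: x* = 0, y* = 25.1667.

x* = 0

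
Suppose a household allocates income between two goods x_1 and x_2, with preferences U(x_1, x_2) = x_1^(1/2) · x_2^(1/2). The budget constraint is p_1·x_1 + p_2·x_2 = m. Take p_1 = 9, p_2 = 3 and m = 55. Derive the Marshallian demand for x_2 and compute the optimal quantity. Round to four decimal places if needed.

Demand: x_1*(p_1,p_2,m) = 0.5·m/p_1 and x_2* = 0.5·m/p_2.
At p_1=9, p_2=3, m=55: x_2* = 0.5·55/3 = 9.1667.

x_2* = 9.1667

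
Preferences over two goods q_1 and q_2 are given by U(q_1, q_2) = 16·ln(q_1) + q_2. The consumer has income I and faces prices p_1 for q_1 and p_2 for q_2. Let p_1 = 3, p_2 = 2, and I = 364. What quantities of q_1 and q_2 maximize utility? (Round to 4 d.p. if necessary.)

q_1* = 10.6667, q_2* = 166

Set MRS = p_1/p_2: (16/q_1)/1 = p_1/p_2.
So q_1*(p_1,p_2) = 16·p_2/p_1, independent of income; and q_2* = (I − 16·p_2)/p_2.
At the given prices: q_1* = 16·2/3 = 10.6667, and q_2* = 166.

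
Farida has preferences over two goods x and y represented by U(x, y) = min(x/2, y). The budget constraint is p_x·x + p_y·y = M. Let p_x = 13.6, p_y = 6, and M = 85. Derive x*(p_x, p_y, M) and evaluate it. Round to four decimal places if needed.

With perfect complements, no substitution: consume in ratio x:y = 2:1.
Budget: p_x·x + p_y·(1/2)·x = M, so (2·p_x + p_y)·x = 2·M.
Demand: x*(p_x,p_y,M) = 2·M/(2·p_x + p_y), y* = M/(2·p_x + p_y).
Here 2·13.6 + 6 = 33.2, giving x* = 5.1205.

x* = 5.1205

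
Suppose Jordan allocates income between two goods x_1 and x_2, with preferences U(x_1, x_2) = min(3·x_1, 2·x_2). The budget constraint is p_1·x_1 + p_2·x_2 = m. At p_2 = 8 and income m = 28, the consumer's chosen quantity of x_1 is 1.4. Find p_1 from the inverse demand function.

With perfect complements, no substitution: consume in ratio x_1:x_2 = 2:3.
Budget: p_1·x_1 + p_2·(3/2)·x_1 = m, so (2·p_1 + 3·p_2)·x_1 = 2·m.
Demand: x_1*(p_1,p_2,m) = 2·m/(2·p_1 + 3·p_2), x_2* = 3·m/(2·p_1 + 3·p_2).
Set x_1* = 1.4 in the demand function and solve for p_1: p_1 = 8.

p_1 = 8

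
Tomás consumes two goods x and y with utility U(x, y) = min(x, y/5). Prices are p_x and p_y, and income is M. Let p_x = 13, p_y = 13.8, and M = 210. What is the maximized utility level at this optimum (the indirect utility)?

With perfect complements, no substitution: consume in ratio x:y = 1:5.
Budget: p_x·x + p_y·5·x = M, so (p_x + 5·p_y)·x = M.
Demand: x*(p_x,p_y,M) = M/(p_x + 5·p_y), y* = 5·M/(p_x + 5·p_y).
Here 13 + 5·13.8 = 82, giving x* = 2.561 and y* = 12.8049.
Utility at the optimum: U(2.561, 12.8049) = 2.561.

V = 2.561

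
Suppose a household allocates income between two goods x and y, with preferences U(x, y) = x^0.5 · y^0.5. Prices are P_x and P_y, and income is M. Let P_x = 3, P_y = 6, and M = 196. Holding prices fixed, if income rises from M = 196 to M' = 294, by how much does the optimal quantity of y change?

Δy* = 8.1667

Tangency: MRS = y/x = P_x/P_y.
Rearranging, P_y·y = P_x·x. Substituting into the budget gives P_x·x·(1 + 1) = M.
Demand: x*(P_x,P_y,M) = 0.5·M/P_x and y* = 0.5·M/P_y.
At P_x=3, P_y=6, M=196: y* = 0.5·196/6 = 16.3333.
At M' = 294: y* = 24.5. Change: 24.5 − 16.3333 = 8.1667.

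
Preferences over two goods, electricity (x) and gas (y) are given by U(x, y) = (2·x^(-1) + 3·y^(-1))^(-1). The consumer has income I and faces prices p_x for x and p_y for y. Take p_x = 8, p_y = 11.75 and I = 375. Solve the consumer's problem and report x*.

MU_x ∝ 2·x^(-2), MU_y ∝ 3·y^(-2), so MRS = (2/3)·(y/x)^(2) = p_x/p_y.
Hence y/x = ((3/2)·p_x/p_y)^(1/(2)), i.e. raised to the 0.5 power.
Substitute y = (y/x)·x into the budget: x* = I/(p_x + p_y·(y/x)).
Numerically y/x = 1.010582, so x* = 375/(8 + 11.75·1.010582) = 18.8685.

x* = 18.8685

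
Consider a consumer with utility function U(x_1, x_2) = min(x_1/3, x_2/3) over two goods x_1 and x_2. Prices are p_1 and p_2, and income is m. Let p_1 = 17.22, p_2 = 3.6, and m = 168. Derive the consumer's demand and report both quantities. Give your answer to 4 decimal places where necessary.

x_1* = 8.0692, x_2* = 8.0692

With perfect complements, no substitution: consume in ratio x_1:x_2 = 3:3.
Budget: p_1·x_1 + p_2·x_1 = m, so (3·p_1 + 3·p_2)·x_1 = 3·m.
Demand: x_1*(p_1,p_2,m) = 3·m/(3·p_1 + 3·p_2), x_2* = 3·m/(3·p_1 + 3·p_2).
Here 3·17.22 + 3·3.6 = 62.46, giving x_1* = 8.0692 and x_2* = 8.0692.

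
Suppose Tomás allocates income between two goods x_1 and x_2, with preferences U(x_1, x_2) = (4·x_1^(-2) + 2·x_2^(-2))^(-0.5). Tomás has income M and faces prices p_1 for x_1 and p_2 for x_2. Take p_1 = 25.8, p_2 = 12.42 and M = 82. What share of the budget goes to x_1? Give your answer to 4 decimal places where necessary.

With the ratio pinned down, the budget gives x_1* = M/(p_1 + p_2·(x_2/x_1)) and x_2* = (x_2/x_1)·x_1*.
Numerically x_2/x_1 = 1.01272, so x_1* = 82/(25.8 + 12.42·1.01272) = 2.1366 and x_2* = 1.01272·2.1366 = 2.1638.
Expenditure on x_1: 25.8·2.1366 = 55.1254; share = 0.6723.

share on x_1 = 0.6723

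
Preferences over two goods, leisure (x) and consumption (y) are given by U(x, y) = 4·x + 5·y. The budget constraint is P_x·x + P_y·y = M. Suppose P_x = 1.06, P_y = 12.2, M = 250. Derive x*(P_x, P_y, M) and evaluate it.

x* = 235.8491

Linear utility — the consumer picks whichever good has higher MU/price: 4/1.06 = 3.7736 vs 5/12.2 = 0.4098.
x gives more utility per dollar, so spend all income on x: x* = M/P_x, y* = 0.
Numerically: x* = 235.8491, y* = 0.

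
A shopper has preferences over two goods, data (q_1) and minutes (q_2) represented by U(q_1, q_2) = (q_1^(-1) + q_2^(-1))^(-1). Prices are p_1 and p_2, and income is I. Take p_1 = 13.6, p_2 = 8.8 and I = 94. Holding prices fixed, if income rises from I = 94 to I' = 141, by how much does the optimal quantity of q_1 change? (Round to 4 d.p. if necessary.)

Δq_1* = 1.9153

MRS = MU_q_1/MU_q_2 = (q_2/q_1)^(2). Set equal to p_1/p_2.
Solve for the ratio: q_2/q_1 = [p_1/p_2]^(0.5).
With the ratio pinned down, the budget gives q_1* = I/(p_1 + p_2·(q_2/q_1)) and q_2* = (q_2/q_1)·q_1*.
Numerically q_2/q_1 = 1.243163, so q_1* = 94/(13.6 + 8.8·1.243163) = 3.8305.
At I' = 141: q_1* = 5.7458. Change: 5.7458 − 3.8305 = 1.9153.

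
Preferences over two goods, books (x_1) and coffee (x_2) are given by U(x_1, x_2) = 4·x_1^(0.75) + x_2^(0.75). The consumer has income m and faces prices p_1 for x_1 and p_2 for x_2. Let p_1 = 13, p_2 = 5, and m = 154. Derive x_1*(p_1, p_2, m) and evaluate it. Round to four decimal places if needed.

x_1* = 11.0851

With the ratio pinned down, the budget gives x_1* = m/(p_1 + p_2·(x_2/x_1)) and x_2* = (x_2/x_1)·x_1*.
Numerically x_2/x_1 = 0.178506, so x_1* = 154/(13 + 5·0.178506) = 11.0851.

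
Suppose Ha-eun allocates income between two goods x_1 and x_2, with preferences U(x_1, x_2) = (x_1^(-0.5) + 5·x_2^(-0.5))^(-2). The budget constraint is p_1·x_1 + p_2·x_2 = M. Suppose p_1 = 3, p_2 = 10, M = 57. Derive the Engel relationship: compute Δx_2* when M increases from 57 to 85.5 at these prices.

Δx_2* = 2.3191

MRS = MU_x_1/MU_x_2 = (1/5)·(x_2/x_1)^(1.5). Set equal to p_1/p_2.
Solve for the ratio: x_2/x_1 = [5·p_1/p_2]^(2/3).
With the ratio pinned down, the budget gives x_1* = M/(p_1 + p_2·(x_2/x_1)) and x_2* = (x_2/x_1)·x_1*.
Numerically x_2/x_1 = 1.310371, so x_1* = 57/(3 + 10·1.310371) = 3.5396 and x_2* = 1.310371·3.5396 = 4.6381.
At M' = 85.5: x_2* = 6.9572. Change: 6.9572 − 4.6381 = 2.3191.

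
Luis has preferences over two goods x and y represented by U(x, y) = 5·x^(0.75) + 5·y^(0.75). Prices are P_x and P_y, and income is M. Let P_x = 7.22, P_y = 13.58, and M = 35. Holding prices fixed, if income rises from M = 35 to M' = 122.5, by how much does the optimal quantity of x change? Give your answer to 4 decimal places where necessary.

Δx* = 10.5358

MU_x ∝ 5·x^(-0.25), MU_y ∝ 5·y^(-0.25), so MRS = (y/x)^(0.25) = P_x/P_y.
Hence y/x = (P_x/P_y)^(1/(0.25)), i.e. raised to the 4 power.
Substitute y = (y/x)·x into the budget: x* = M/(P_x + P_y·(y/x)).
Numerically y/x = 0.079901, so x* = 35/(7.22 + 13.58·0.079901) = 4.2143.
At M' = 122.5: x* = 14.7501. Change: 14.7501 − 4.2143 = 10.5358.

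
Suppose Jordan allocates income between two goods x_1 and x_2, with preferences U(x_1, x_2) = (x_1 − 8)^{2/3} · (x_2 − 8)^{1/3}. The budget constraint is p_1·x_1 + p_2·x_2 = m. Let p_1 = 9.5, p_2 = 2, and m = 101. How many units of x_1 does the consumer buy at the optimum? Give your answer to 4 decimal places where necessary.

x_1* = 8.6316

This is Cobb-Douglas in (x_1−8, x_2−8): tangency gives 2/3·p_2·(x_2−8) = 1/3·p_1·(x_1−8).
Substituting into the budget: x_1* = 8 + 2/3·(m − 8·p_1 − 8·p_2)/p_1, and x_2* = 8 + 1/3·(…)/p_2.
Discretionary income = 101 − 8·9.5 − 8·2 = 9; x_1* = 8 + 2/3·9/9.5 = 8.6316.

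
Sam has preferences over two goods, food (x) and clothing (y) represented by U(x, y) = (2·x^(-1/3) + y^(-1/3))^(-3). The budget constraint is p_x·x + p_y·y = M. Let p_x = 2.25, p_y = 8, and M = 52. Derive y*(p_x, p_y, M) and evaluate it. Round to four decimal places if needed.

With the ratio pinned down, the budget gives x* = M/(p_x + p_y·(y/x)) and y* = (y/x)·x*.
Numerically y/x = 0.22964, so x* = 52/(2.25 + 8·0.22964) = 12.7229 and y* = 0.22964·12.7229 = 2.9217.

y* = 2.9217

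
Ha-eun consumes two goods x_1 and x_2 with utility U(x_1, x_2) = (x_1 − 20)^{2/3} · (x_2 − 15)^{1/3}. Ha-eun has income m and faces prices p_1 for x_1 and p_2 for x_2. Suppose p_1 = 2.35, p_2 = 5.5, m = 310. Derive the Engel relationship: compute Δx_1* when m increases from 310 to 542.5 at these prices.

MRS = 2·(x_2−15)/(x_1−20). Tangency with p_1/p_2 gives x_2−15 = (1/2)·(p_1/p_2)·(x_1−20).
Substituting into the budget: x_1* = 20 + 2/3·(m − 20·p_1 − 15·p_2)/p_1, and x_2* = 15 + 1/3·(…)/p_2.
Discretionary income = 310 − 20·2.35 − 15·5.5 = 180.5; x_1* = 20 + 2/3·180.5/2.35 = 71.2057.
At m' = 542.5: x_1* = 137.1631. Change: 137.1631 − 71.2057 = 65.9574.

Δx_1* = 65.9574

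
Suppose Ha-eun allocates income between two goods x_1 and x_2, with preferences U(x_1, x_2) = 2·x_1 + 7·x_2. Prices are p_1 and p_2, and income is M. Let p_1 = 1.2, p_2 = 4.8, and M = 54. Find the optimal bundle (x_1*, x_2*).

x_1* = 45, x_2* = 0

Perfect substitutes: compare marginal utility per dollar. 2/p_1 vs 7/p_2 → 1.6667 vs 1.4583.
x_1 gives more utility per dollar, so spend all income on x_1: x_1* = M/p_1, x_2* = 0.
Numerically: x_1* = 45, x_2* = 0.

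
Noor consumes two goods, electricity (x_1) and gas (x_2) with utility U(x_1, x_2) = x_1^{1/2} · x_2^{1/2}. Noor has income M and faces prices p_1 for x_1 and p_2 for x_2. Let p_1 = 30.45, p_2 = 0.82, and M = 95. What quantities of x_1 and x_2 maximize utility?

x_1* = 1.5599, x_2* = 57.9268

Demand: x_1*(p_1,p_2,M) = 0.5·M/p_1 and x_2* = 0.5·M/p_2.
At p_1=30.45, p_2=0.82, M=95: x_1* = 0.5·95/30.45 = 1.5599, x_2* = 57.9268.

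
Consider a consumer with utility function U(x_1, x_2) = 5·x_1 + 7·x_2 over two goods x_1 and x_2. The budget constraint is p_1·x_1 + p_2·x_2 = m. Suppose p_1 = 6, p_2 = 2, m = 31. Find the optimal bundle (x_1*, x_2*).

x_1* = 0, x_2* = 15.5

Perfect substitutes: compare marginal utility per dollar. 5/p_1 vs 7/p_2 → 0.8333 vs 3.5.
x_2 gives more utility per dollar, so spend all income on x_2: x_2* = m/p_2, x_1* = 0.
Numerically: x_1* = 0, x_2* = 15.5.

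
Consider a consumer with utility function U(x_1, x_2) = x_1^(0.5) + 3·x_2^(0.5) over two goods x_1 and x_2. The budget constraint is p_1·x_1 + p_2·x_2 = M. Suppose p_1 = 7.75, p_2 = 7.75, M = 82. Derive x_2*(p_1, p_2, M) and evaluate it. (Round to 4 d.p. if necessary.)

MU_x_1 ∝ x_1^(-0.5), MU_x_2 ∝ 3·x_2^(-0.5), so MRS = (1/3)·(x_2/x_1)^(0.5) = p_1/p_2.
Hence x_2/x_1 = (3·p_1/p_2)^(1/(0.5)), i.e. raised to the 2 power.
With the ratio pinned down, the budget gives x_1* = M/(p_1 + p_2·(x_2/x_1)) and x_2* = (x_2/x_1)·x_1*.
Numerically x_2/x_1 = 9, so x_1* = 82/(7.75 + 7.75·9) = 1.0581 and x_2* = 9·1.0581 = 9.5226.

x_2* = 9.5226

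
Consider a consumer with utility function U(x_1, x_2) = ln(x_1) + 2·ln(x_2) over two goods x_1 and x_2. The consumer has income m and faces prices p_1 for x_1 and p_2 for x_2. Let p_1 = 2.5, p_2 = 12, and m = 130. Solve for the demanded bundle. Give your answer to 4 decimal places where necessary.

x_1* = 17.3333, x_2* = 7.2222

Demand: x_1*(p_1,p_2,m) = 1/3·m/p_1 and x_2* = 2/3·m/p_2.
At p_1=2.5, p_2=12, m=130: x_1* = 1/3·130/2.5 = 17.3333, x_2* = 7.2222.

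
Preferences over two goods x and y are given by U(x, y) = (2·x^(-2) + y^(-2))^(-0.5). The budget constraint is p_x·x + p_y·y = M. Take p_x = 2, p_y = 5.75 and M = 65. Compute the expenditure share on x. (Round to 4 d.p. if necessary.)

share on x = 0.3839

From the CES first-order condition, 2·(y/x)^(3) = p_x/p_y.
Hence y/x = ((1/2)·p_x/p_y)^(1/(3)), i.e. raised to the 1/3 power.
With the ratio pinned down, the budget gives x* = M/(p_x + p_y·(y/x)) and y* = (y/x)·x*.
Numerically y/x = 0.558184, so x* = 65/(2 + 5.75·0.558184) = 12.4771 and y* = 0.558184·12.4771 = 6.9645.
Expenditure on x: 2·12.4771 = 24.9541; share = 0.3839.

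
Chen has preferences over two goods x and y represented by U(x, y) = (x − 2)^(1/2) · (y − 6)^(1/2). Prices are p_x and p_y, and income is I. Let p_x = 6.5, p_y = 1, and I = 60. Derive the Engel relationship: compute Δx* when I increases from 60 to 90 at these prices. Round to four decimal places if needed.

Δx* = 2.3077

This is Cobb-Douglas in (x−2, y−6): tangency gives 0.5·p_y·(y−6) = 0.5·p_x·(x−2).
Substituting into the budget: x* = 2 + 0.5·(I − 2·p_x − 6·p_y)/p_x, and y* = 6 + 0.5·(…)/p_y.
Discretionary income = 60 − 2·6.5 − 6·1 = 41; x* = 2 + 0.5·41/6.5 = 5.1538.
At I' = 90: x* = 7.4615. Change: 7.4615 − 5.1538 = 2.3077.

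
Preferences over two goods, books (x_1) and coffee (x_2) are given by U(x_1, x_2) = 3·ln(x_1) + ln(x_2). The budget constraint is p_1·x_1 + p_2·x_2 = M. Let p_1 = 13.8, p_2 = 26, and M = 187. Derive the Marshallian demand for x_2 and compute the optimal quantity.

x_2* = 1.7981

Demand: x_1*(p_1,p_2,M) = 0.75·M/p_1 and x_2* = 0.25·M/p_2.
At p_1=13.8, p_2=26, M=187: x_2* = 0.25·187/26 = 1.7981.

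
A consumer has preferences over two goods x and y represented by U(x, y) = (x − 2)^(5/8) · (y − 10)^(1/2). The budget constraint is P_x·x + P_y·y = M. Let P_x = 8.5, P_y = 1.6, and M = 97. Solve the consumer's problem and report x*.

This is Cobb-Douglas in (x−2, y−10): tangency gives 0.625·P_y·(y−10) = 0.5·P_x·(x−2).
Substituting into the budget: x* = 2 + 5/9·(M − 2·P_x − 10·P_y)/P_x, and y* = 10 + 4/9·(…)/P_y.
Discretionary income = 97 − 2·8.5 − 10·1.6 = 64; x* = 2 + 5/9·64/8.5 = 6.183.

x* = 6.183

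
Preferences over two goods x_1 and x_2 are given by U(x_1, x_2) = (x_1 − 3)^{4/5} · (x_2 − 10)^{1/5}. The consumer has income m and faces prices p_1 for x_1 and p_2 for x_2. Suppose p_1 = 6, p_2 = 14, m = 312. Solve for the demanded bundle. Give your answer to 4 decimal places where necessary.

This is Cobb-Douglas in (x_1−3, x_2−10): tangency gives 0.8·p_2·(x_2−10) = 0.2·p_1·(x_1−3).
After buying the subsistence bundle (3, 10), a share 0.8 of the remaining income goes to x_1: x_1* = 3 + 0.8·(m − 3p_1 − 10p_2)/p_1.
Discretionary income = 312 − 3·6 − 10·14 = 154; x_1* = 3 + 0.8·154/6 = 23.5333; x_2* = 10 + 0.2·154/14 = 12.2.

x_1* = 23.5333, x_2* = 12.2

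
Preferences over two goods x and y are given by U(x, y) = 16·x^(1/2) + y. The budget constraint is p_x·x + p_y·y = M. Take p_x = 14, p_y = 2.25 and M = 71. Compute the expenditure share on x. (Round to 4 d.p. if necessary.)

share on x = 0.326

Set MRS = p_x/p_y: 8·x^(−1/2) = p_x/p_y.
Solve: √x = 8·p_y/p_x, so x*(p_x,p_y) = (8·p_y/p_x)², and y* = (M − p_x·x*)/p_y.
Plugging in: x* = (8·2.25/14)² = 1.6531, y* = 21.2698.
Expenditure on x: 14·1.6531 = 23.1429; share = 0.326.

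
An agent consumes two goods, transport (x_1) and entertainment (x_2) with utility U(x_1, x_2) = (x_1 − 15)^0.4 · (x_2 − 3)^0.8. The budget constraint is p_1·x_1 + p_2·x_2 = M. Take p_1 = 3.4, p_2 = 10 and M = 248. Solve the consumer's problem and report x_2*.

x_2* = 14.1333

Let x_1' = x_1−15, x_2' = x_2−3. MRS = (1/2)·x_2'/x_1' = p_1/p_2.
After buying the subsistence bundle (15, 3), a share 1/3 of the remaining income goes to x_1: x_1* = 15 + 1/3·(M − 15p_1 − 3p_2)/p_1.
Discretionary income = 248 − 15·3.4 − 3·10 = 167; x_2* = 3 + 2/3·167/10 = 14.1333.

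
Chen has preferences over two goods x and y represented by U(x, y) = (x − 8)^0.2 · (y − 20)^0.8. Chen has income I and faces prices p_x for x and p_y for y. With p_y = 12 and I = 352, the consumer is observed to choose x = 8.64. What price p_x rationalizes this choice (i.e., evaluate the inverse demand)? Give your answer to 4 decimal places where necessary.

MRS = (1/4)·(y−20)/(x−8). Tangency with p_x/p_y gives y−20 = 4·(p_x/p_y)·(x−8).
After buying the subsistence bundle (8, 20), a share 0.2 of the remaining income goes to x: x* = 8 + 0.2·(I − 8p_x − 20p_y)/p_x.
Set x* = 8.64 in the demand function and solve for p_x: p_x = 10.

p_x = 10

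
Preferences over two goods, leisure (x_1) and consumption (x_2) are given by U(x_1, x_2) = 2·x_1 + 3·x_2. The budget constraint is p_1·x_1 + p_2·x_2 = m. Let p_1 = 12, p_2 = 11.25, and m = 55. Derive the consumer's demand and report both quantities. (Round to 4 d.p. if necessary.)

x_1* = 0, x_2* = 4.8889

Perfect substitutes: compare marginal utility per dollar. 2/p_1 vs 3/p_2 → 0.1667 vs 0.2667.
x_2 gives more utility per dollar, so spend all income on x_2: x_2* = m/p_2, x_1* = 0.
Numerically: x_1* = 0, x_2* = 4.8889.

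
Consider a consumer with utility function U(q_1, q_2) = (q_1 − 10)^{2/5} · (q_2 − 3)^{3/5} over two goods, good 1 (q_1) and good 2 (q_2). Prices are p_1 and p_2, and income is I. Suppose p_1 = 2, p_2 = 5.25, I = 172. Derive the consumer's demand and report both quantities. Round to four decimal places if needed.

q_1* = 37.25, q_2* = 18.5714

After buying the subsistence bundle (10, 3), a share 0.4 of the remaining income goes to q_1: q_1* = 10 + 0.4·(I − 10p_1 − 3p_2)/p_1.
Discretionary income = 172 − 10·2 − 3·5.25 = 136.25; q_1* = 10 + 0.4·136.25/2 = 37.25; q_2* = 3 + 0.6·136.25/5.25 = 18.5714.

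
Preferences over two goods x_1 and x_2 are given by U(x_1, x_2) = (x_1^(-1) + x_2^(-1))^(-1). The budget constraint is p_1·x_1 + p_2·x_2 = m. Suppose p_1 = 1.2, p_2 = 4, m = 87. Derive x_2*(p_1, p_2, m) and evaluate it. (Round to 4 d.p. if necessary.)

From the CES first-order condition, (x_2/x_1)^(2) = p_1/p_2.
Solve for the ratio: x_2/x_1 = [p_1/p_2]^(0.5).
Substitute x_2 = (x_2/x_1)·x_1 into the budget: x_1* = m/(p_1 + p_2·(x_2/x_1)).
Numerically x_2/x_1 = 0.547723, so x_1* = 87/(1.2 + 4·0.547723) = 25.657 and x_2* = 0.547723·25.657 = 14.0529.

x_2* = 14.0529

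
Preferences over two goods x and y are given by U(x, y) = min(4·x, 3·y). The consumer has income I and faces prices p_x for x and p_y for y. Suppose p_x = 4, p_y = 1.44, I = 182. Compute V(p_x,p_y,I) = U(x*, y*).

Leontief preferences: the optimum is at the kink where x/3 = y/4, i.e. y = (4/3)·x.
Budget: p_x·x + p_y·(4/3)·x = I, so (3·p_x + 4·p_y)·x = 3·I.
Demand: x*(p_x,p_y,I) = 3·I/(3·p_x + 4·p_y), y* = 4·I/(3·p_x + 4·p_y).
Here 3·4 + 4·1.44 = 17.76, giving x* = 30.7432 and y* = 40.991.
Utility at the optimum: U(30.7432, 40.991) = 122.973.

V = 122.973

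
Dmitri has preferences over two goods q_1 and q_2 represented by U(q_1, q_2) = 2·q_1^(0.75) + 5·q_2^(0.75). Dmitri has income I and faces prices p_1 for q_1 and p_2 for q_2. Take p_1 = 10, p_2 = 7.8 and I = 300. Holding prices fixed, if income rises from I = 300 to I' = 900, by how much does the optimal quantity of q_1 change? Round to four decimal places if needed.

Δq_1* = 0.7202

MRS = MU_q_1/MU_q_2 = (2/5)·(q_2/q_1)^(0.25). Set equal to p_1/p_2.
Hence q_2/q_1 = ((5/2)·p_1/p_2)^(1/(0.25)), i.e. raised to the 4 power.
Substitute q_2 = (q_2/q_1)·q_1 into the budget: q_1* = I/(p_1 + p_2·(q_2/q_1)).
Numerically q_2/q_1 = 105.531382, so q_1* = 300/(10 + 7.8·105.531382) = 0.3601.
At I' = 900: q_1* = 1.0802. Change: 1.0802 − 0.3601 = 0.7202.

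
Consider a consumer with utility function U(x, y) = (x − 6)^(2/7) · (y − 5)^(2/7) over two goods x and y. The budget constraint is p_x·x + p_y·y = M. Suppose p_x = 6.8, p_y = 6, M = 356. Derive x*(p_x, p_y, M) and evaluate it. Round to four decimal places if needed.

x* = 26.9706

This is Cobb-Douglas in (x−6, y−5): tangency gives 2/7·p_y·(y−5) = 2/7·p_x·(x−6).
After buying the subsistence bundle (6, 5), a share 0.5 of the remaining income goes to x: x* = 6 + 0.5·(M − 6p_x − 5p_y)/p_x.
Discretionary income = 356 − 6·6.8 − 5·6 = 285.2; x* = 6 + 0.5·285.2/6.8 = 26.9706.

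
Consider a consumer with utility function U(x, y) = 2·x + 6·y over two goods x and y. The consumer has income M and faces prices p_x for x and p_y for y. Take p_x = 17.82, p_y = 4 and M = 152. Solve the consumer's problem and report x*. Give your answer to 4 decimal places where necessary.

Perfect substitutes: compare marginal utility per dollar. 2/p_x vs 6/p_y → 0.1122 vs 1.5.
y gives more utility per dollar, so spend all income on y: y* = M/p_y, x* = 0.
Numerically: x* = 0, y* = 38.

x* = 0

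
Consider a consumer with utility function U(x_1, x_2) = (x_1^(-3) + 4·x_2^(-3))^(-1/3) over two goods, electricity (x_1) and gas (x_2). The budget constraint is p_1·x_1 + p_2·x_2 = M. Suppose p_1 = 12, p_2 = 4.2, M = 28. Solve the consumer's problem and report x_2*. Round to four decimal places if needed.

MU_x_1 ∝ x_1^(-4), MU_x_2 ∝ 4·x_2^(-4), so MRS = (1/4)·(x_2/x_1)^(4) = p_1/p_2.
Solve for the ratio: x_2/x_1 = [4·p_1/p_2]^(0.25).
Substitute x_2 = (x_2/x_1)·x_1 into the budget: x_1* = M/(p_1 + p_2·(x_2/x_1)).
Numerically x_2/x_1 = 1.838645, so x_1* = 28/(12 + 4.2·1.838645) = 1.4197 and x_2* = 1.838645·1.4197 = 2.6103.

x_2* = 2.6103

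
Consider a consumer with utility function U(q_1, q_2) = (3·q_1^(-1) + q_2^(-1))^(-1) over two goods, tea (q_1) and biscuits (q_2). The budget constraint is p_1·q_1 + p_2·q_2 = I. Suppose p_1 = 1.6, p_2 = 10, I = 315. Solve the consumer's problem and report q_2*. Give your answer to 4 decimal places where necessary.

q_2* = 18.608

MRS = MU_q_1/MU_q_2 = 3·(q_2/q_1)^(2). Set equal to p_1/p_2.
Solve for the ratio: q_2/q_1 = [(1/3)·p_1/p_2]^(0.5).
With the ratio pinned down, the budget gives q_1* = I/(p_1 + p_2·(q_2/q_1)) and q_2* = (q_2/q_1)·q_1*.
Numerically q_2/q_1 = 0.23094, so q_1* = 315/(1.6 + 10·0.23094) = 80.575 and q_2* = 0.23094·80.575 = 18.608.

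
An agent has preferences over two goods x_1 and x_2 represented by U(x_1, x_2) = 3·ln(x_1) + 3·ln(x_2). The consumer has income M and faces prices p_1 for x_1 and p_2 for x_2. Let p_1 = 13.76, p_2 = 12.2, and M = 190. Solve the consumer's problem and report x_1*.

Tangency: MRS = x_2/x_1 = p_1/p_2.
Rearranging, p_2·x_2 = p_1·x_1. Substituting into the budget gives p_1·x_1·(1 + 1) = M.
Demand: x_1*(p_1,p_2,M) = 0.5·M/p_1 and x_2* = 0.5·M/p_2.
At p_1=13.76, p_2=12.2, M=190: x_1* = 0.5·190/13.76 = 6.9041.

x_1* = 6.9041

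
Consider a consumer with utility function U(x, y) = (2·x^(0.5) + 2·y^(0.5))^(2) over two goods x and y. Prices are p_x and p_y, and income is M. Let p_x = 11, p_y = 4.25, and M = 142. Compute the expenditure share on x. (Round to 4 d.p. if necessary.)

share on x = 0.2787

MRS = MU_x/MU_y = (y/x)^(0.5). Set equal to p_x/p_y.
Solve for the ratio: y/x = [p_x/p_y]^(2).
With the ratio pinned down, the budget gives x* = M/(p_x + p_y·(y/x)) and y* = (y/x)·x*.
Numerically y/x = 6.698962, so x* = 142/(11 + 4.25·6.698962) = 3.5976 and y* = 6.698962·3.5976 = 24.1003.
Expenditure on x: 11·3.5976 = 39.5738; share = 0.2787.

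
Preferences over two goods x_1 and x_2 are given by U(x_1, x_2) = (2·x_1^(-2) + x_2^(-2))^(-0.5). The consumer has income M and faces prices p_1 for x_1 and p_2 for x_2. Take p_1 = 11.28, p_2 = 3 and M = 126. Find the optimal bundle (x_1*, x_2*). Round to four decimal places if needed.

MRS = MU_x_1/MU_x_2 = 2·(x_2/x_1)^(3). Set equal to p_1/p_2.
Hence x_2/x_1 = ((1/2)·p_1/p_2)^(1/(3)), i.e. raised to the 1/3 power.
With the ratio pinned down, the budget gives x_1* = M/(p_1 + p_2·(x_2/x_1)) and x_2* = (x_2/x_1)·x_1*.
Numerically x_2/x_1 = 1.234201, so x_1* = 126/(11.28 + 3·1.234201) = 8.4098 and x_2* = 1.234201·8.4098 = 10.3793.

x_1* = 8.4098, x_2* = 10.3793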